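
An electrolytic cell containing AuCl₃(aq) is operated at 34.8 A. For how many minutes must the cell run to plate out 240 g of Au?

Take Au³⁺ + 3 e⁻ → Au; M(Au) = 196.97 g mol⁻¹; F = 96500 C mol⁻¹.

n(Au) = m/M = 240 / 196.97 = 1.218 mol.
Each Au atom requires 3 electrons, so n(e⁻) = 3 × 1.218 = 3.655 mol.
Q = n(e⁻)·F = 3.655 × 96500 = 352700 C.
t = Q/I = 352700 / 34.80 A = 10140 s = 169 min.

169 min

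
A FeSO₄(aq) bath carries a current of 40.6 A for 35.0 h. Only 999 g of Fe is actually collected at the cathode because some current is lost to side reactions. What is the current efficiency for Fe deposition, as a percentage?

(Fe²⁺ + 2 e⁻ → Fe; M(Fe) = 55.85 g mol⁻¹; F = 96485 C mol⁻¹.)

67.5 %

Q = I·t = 40.60 × 126000 = 5116000 C; n(e⁻) = 5116000/96485 = 53.02 mol.
Theoretical n(Fe) = n(e⁻)/2 = 26.51 mol, i.e. m_theo = 26.51 × 55.85 = 1481 g.
Efficiency = m_actual / m_theo = 999 / 1481 = 67.5 %.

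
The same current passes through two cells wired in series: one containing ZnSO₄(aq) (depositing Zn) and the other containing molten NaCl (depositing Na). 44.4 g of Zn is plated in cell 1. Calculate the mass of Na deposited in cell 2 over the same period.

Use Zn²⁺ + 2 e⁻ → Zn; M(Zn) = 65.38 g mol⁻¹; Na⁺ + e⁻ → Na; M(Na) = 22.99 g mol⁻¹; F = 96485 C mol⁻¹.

n(Zn) = 44.4 / 65.38 = 0.6791 mol.
Since Zn²⁺ + 2 e⁻ → Zn, n(e⁻) passed = 2 × 0.6791 = 1.358 mol.
Cells in series carry the same charge, so the same 1.358 mol of electrons passes through cell 2.
Na⁺ + e⁻ → Na, so n(Na) = 1.358 / 1 = 1.358 mol.
m(Na) = 1.358 × 22.99 = 31.2 g.

31.2 g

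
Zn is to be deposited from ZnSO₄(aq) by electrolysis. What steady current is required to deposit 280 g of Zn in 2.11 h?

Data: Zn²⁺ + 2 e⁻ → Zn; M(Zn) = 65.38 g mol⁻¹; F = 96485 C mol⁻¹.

n(Zn) = 280 / 65.38 = 4.283 mol.
n(e⁻) = 2 × 4.283 = 8.565 mol.
Q = n(e⁻)·F = 8.565 × 96485 = 826400 C.
I = Q/t = 826400 / 7596.0 s = 109 A.

109 A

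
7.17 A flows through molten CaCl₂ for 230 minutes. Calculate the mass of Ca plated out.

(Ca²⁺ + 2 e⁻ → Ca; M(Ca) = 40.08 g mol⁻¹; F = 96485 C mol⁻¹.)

20.6 g

Q = I·t = 7.170 A × 13800 s = 98950 C.
n(e⁻) = Q/F = 98950 / 96485 = 1.026 mol.
Ca²⁺ + 2 e⁻ → Ca, so n(Ca) = n(e⁻)/2 = 0.5128 mol.
m = n·M = 0.5128 × 40.08 = 20.6 g.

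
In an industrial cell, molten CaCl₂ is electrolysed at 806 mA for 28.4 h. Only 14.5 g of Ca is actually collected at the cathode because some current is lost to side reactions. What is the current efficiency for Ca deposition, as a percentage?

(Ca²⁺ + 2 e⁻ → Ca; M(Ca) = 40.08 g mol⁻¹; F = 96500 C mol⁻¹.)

Q = I·t = 0.8060 × 102240 = 82410 C; n(e⁻) = 82410/96500 = 0.8539 mol.
Theoretical n(Ca) = n(e⁻)/2 = 0.4270 mol, i.e. m_theo = 0.4270 × 40.08 = 17.11 g.
Efficiency = m_actual / m_theo = 14.5 / 17.11 = 84.7 %.

84.7 %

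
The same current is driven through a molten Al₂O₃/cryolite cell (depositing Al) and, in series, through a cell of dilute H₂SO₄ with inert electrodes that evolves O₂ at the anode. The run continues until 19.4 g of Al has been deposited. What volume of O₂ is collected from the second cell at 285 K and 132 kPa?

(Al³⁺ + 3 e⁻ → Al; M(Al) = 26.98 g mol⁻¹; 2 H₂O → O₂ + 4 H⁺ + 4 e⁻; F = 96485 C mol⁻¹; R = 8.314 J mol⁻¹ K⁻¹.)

n(Al) = 19.4 / 26.98 = 0.7191 mol, so n(e⁻) = 3 × 0.7191 = 2.157 mol.
The cells are in series, so the same 2.157 mol of electrons passes through the second cell.
2 H₂O → O₂ + 4 H⁺ + 4 e⁻ — 4 mol e⁻ per mol O₂, so n(O₂) = 2.157/4 = 0.5393 mol.
V = nRT/P = (0.5393 × 8.314 × 285) / (132 × 10³) = 0.00968 m³ = 9.68 L.

9.68 L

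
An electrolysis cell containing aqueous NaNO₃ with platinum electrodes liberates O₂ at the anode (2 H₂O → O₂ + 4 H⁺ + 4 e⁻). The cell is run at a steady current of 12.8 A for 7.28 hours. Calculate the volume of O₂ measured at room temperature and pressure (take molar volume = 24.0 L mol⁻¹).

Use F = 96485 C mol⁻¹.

Q = I·t = 12.80 A × 26208 s = 335500 C.
n(e⁻) = Q/F = 335500 / 96485 = 3.477 mol.
4 electrons are transferred per O₂ molecule, so n(O₂) = 3.477 / 4 = 0.8692 mol.
V = n × V_m = 0.8692 × 24.0 = 20.9 L.

20.9 L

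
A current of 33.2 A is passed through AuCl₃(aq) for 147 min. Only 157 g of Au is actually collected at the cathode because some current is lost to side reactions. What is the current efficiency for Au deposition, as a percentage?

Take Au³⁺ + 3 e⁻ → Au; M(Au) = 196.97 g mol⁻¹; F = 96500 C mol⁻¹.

78.8 %

Q = I·t = 33.20 × 8820.0 = 292800 C; n(e⁻) = 292800/96500 = 3.034 mol.
Theoretical n(Au) = n(e⁻)/3 = 1.011 mol, i.e. m_theo = 1.011 × 196.97 = 199.2 g.
Efficiency = m_actual / m_theo = 157 / 199.2 = 78.8 %.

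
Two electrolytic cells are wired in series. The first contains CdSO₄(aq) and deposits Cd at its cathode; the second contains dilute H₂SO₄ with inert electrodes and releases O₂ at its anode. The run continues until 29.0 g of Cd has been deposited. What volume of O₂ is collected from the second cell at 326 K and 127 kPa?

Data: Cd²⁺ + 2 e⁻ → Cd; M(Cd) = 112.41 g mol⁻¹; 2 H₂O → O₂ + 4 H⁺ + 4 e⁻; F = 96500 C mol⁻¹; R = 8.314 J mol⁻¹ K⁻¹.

n(Cd) = 29.0 / 112.41 = 0.2580 mol, so n(e⁻) = 2 × 0.2580 = 0.5160 mol.
The cells are in series, so the same 0.5160 mol of electrons passes through the second cell.
2 H₂O → O₂ + 4 H⁺ + 4 e⁻ — 4 mol e⁻ per mol O₂, so n(O₂) = 0.5160/4 = 0.1290 mol.
V = nRT/P = (0.1290 × 8.314 × 326) / (127 × 10³) = 0.00275 m³ = 2.75 L.

2.75 L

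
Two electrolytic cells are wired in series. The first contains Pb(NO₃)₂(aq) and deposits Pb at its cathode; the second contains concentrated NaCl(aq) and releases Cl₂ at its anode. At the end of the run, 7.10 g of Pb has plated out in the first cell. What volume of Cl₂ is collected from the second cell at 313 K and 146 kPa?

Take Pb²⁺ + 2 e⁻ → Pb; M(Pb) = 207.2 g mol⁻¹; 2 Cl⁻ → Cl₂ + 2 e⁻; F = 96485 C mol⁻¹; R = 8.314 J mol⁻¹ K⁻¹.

n(Pb) = 7.10 / 207.2 = 0.03427 mol, so n(e⁻) = 2 × 0.03427 = 0.06853 mol.
The cells are in series, so the same 0.06853 mol of electrons passes through the second cell.
2 Cl⁻ → Cl₂ + 2 e⁻ — 2 mol e⁻ per mol Cl₂, so n(Cl₂) = 0.06853/2 = 0.03427 mol.
V = nRT/P = (0.03427 × 8.314 × 313) / (146 × 10³) = 6.11 × 10⁻⁴ m³ = 0.611 L.

0.611 L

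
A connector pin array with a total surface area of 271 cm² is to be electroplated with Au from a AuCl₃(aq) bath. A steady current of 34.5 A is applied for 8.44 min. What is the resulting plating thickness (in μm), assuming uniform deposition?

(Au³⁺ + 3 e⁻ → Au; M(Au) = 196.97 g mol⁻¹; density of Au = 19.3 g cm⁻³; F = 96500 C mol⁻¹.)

22.7 μm

Q = I·t = 34.50 × 506.40 = 17470 C; n(e⁻) = 0.1810 mol.
n(Au) = n(e⁻)/3 = 0.06035 mol, so m = 0.06035 × 196.97 = 11.89 g.
Volume = m/ρ = 11.89 / 19.3 = 0.6159 cm³.
Thickness = V/A = 0.6159 / 271 = 0.00227 cm = 22.7 μm.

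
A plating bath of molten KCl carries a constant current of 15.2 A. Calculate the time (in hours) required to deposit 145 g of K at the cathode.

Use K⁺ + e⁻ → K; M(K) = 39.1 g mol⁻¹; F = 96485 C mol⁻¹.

6.54 h

n(K) = m/M = 145 / 39.1 = 3.708 mol.
Each K atom requires 1 electron, so n(e⁻) = 1 × 3.708 = 3.708 mol.
Q = n(e⁻)·F = 3.708 × 96485 = 357800 C.
t = Q/I = 357800 / 15.20 A = 23540 s = 6.54 h.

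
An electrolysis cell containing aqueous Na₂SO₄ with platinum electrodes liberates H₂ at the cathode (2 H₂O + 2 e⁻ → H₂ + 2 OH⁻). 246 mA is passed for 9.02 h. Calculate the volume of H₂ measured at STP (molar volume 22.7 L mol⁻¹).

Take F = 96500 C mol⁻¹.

0.940 L

Q = I·t = 0.2460 A × 32472 s = 7988 C.
n(e⁻) = Q/F = 7988 / 96500 = 0.08278 mol.
2 electrons are transferred per H₂ molecule, so n(H₂) = 0.08278 / 2 = 0.04139 mol.
V = n × V_m = 0.04139 × 22.7 = 0.940 L.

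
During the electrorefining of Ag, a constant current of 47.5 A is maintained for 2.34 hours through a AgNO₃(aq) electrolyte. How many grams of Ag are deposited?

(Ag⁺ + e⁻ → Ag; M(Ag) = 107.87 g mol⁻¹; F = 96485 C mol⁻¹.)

Q = I·t = 47.50 A × 8424.0 s = 400100 C.
n(e⁻) = Q/F = 400100 / 96485 = 4.147 mol.
Ag⁺ + e⁻ → Ag, so n(Ag) = n(e⁻)/1 = 4.147 mol.
m = n·M = 4.147 × 107.87 = 447 g.

447 g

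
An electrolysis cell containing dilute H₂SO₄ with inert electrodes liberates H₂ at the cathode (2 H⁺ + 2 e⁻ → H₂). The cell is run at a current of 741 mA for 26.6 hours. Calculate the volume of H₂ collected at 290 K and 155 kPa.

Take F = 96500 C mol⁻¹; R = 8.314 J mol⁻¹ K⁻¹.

5.72 L

Q = I·t = 0.7410 A × 95760 s = 70960 C.
n(e⁻) = Q/F = 70960 / 96500 = 0.7353 mol.
2 electrons are transferred per H₂ molecule, so n(H₂) = 0.7353 / 2 = 0.3677 mol.
V = nRT/P = (0.3677 × 8.314 × 290) / (155 × 10³ Pa) = 0.00572 m³ = 5.72 L.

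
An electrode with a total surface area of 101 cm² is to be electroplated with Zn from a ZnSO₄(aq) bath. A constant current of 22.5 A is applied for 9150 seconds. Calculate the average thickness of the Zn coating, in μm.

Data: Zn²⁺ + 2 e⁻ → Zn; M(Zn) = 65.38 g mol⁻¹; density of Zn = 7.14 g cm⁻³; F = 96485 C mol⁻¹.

967 μm

Q = I·t = 22.50 × 9150.0 = 205900 C; n(e⁻) = 2.134 mol.
n(Zn) = n(e⁻)/2 = 1.067 mol, so m = 1.067 × 65.38 = 69.75 g.
Volume = m/ρ = 69.75 / 7.14 = 9.769 cm³.
Thickness = V/A = 9.769 / 101 = 0.0967 cm = 967 μm.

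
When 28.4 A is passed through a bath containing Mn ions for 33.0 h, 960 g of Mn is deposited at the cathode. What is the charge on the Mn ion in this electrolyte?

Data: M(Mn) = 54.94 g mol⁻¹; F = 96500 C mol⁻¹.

Q = I·t = 28.40 A × 118800 s = 3374000 C, so n(e⁻) = 3374000/96500 = 34.96 mol.
n(Mn) deposited = 960 / 54.94 = 17.47 mol.
Electrons per atom = n(e⁻)/n(Mn) = 34.96 / 17.47 = 2.00 ≈ 2, so the ion is Mn²⁺.

+2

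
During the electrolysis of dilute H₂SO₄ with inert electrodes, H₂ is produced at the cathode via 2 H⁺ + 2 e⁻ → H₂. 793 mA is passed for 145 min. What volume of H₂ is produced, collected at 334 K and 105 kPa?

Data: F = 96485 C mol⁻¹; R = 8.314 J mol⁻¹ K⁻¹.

Q = I·t = 0.7930 A × 8700.0 s = 6899 C.
n(e⁻) = Q/F = 6899 / 96485 = 0.07150 mol.
2 electrons are transferred per H₂ molecule, so n(H₂) = 0.07150 / 2 = 0.03575 mol.
V = nRT/P = (0.03575 × 8.314 × 334) / (105 × 10³ Pa) = 9.46 × 10⁻⁴ m³ = 0.946 L.

0.946 L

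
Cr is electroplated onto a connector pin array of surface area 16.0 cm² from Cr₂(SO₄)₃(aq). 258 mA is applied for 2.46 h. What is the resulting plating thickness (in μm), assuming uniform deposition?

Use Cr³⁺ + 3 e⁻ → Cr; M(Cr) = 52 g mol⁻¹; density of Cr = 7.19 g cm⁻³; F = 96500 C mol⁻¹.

Q = I·t = 0.2580 × 8856.0 = 2285 C; n(e⁻) = 0.02368 mol.
n(Cr) = n(e⁻)/3 = 0.007892 mol, so m = 0.007892 × 52 = 0.4104 g.
Volume = m/ρ = 0.4104 / 7.19 = 0.05708 cm³.
Thickness = V/A = 0.05708 / 16.0 = 0.00357 cm = 35.7 μm.

35.7 μm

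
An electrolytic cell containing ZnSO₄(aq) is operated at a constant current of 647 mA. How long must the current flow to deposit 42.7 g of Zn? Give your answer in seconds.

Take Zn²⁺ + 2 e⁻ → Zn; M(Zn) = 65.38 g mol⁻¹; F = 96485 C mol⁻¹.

n(Zn) = m/M = 42.7 / 65.38 = 0.6531 mol.
Each Zn atom requires 2 electrons, so n(e⁻) = 2 × 0.6531 = 1.306 mol.
Q = n(e⁻)·F = 1.306 × 96485 = 126000 C.
t = Q/I = 126000 / 0.6470 A = 194800 s.

1.95 × 10⁵ s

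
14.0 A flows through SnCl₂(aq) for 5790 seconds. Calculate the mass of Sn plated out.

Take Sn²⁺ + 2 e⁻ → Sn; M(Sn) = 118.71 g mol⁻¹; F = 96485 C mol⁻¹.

49.9 g

Q = I·t = 14.00 A × 5790.0 s = 81060 C.
n(e⁻) = Q/F = 81060 / 96485 = 0.8401 mol.
Sn²⁺ + 2 e⁻ → Sn, so n(Sn) = n(e⁻)/2 = 0.4201 mol.
m = n·M = 0.4201 × 118.71 = 49.9 g.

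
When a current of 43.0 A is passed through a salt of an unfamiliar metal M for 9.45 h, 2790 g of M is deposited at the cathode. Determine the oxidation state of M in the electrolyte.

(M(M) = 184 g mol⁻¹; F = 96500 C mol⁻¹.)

+1

Q = I·t = 43.00 A × 34020 s = 1463000 C, so n(e⁻) = 1463000/96500 = 15.16 mol.
n(M) deposited = 2790 / 184 = 15.16 mol.
Electrons per atom = n(e⁻)/n(M) = 15.16 / 15.16 = 1.00 ≈ 1, so the ion is M⁺.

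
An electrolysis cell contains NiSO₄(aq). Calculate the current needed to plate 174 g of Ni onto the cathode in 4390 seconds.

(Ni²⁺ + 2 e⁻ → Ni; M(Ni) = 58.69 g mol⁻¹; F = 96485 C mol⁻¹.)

n(Ni) = 174 / 58.69 = 2.965 mol.
n(e⁻) = 2 × 2.965 = 5.929 mol.
Q = n(e⁻)·F = 5.929 × 96485 = 572100 C.
I = Q/t = 572100 / 4390.0 s = 130 A.

130 A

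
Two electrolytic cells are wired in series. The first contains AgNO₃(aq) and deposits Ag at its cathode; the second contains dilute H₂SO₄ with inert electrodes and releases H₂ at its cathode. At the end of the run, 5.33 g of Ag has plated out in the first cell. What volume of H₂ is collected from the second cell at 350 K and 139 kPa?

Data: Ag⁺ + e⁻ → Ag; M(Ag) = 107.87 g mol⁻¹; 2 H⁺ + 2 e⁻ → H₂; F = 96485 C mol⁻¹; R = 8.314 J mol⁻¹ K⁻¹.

0.517 L

n(Ag) = 5.33 / 107.87 = 0.04941 mol, so n(e⁻) = 1 × 0.04941 = 0.04941 mol.
The cells are in series, so the same 0.04941 mol of electrons passes through the second cell.
2 H⁺ + 2 e⁻ → H₂ — 2 mol e⁻ per mol H₂, so n(H₂) = 0.04941/2 = 0.02471 mol.
V = nRT/P = (0.02471 × 8.314 × 350) / (139 × 10³) = 5.17 × 10⁻⁴ m³ = 0.517 L.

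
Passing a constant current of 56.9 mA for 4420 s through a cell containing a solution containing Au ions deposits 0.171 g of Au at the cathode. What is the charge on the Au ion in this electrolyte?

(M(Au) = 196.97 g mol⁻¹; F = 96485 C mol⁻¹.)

Q = I·t = 0.05690 A × 4420.0 s = 251.5 C, so n(e⁻) = 251.5/96485 = 0.002607 mol.
n(Au) deposited = 0.171 / 196.97 = 0.0008682 mol.
Electrons per atom = n(e⁻)/n(Au) = 0.002607 / 0.0008682 = 3.00 ≈ 3, so the ion is Au³⁺.

+3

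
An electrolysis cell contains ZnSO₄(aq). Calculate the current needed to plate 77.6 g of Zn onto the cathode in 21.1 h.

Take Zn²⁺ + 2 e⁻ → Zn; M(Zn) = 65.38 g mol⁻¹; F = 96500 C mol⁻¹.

3.02 A

n(Zn) = 77.6 / 65.38 = 1.187 mol.
n(e⁻) = 2 × 1.187 = 2.374 mol.
Q = n(e⁻)·F = 2.374 × 96500 = 229100 C.
I = Q/t = 229100 / 75960 s = 3.02 A.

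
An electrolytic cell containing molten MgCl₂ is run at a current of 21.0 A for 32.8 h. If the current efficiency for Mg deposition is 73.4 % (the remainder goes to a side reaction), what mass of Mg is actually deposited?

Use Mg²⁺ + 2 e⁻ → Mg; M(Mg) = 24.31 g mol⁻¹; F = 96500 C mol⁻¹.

229 g

Q = I·t = 21.00 × 118080 = 2480000 C.
n(e⁻) = 2480000/96500 = 25.70 mol; theoretically n(Mg) = 25.70/2 = 12.85 mol, m_theo = 312.3 g.
At 73.4 % efficiency, m_actual = 0.734 × 312.3 = 229 g.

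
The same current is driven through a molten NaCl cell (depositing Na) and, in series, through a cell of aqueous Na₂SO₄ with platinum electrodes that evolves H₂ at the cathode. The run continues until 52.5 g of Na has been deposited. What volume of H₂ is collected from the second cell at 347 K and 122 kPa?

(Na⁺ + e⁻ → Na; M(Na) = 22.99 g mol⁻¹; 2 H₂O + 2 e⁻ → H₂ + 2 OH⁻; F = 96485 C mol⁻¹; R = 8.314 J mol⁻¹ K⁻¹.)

n(Na) = 52.5 / 22.99 = 2.284 mol, so n(e⁻) = 1 × 2.284 = 2.284 mol.
The cells are in series, so the same 2.284 mol of electrons passes through the second cell.
2 H₂O + 2 e⁻ → H₂ + 2 OH⁻ — 2 mol e⁻ per mol H₂, so n(H₂) = 2.284/2 = 1.142 mol.
V = nRT/P = (1.142 × 8.314 × 347) / (122 × 10³) = 0.0270 m³ = 27.0 L.

27.0 L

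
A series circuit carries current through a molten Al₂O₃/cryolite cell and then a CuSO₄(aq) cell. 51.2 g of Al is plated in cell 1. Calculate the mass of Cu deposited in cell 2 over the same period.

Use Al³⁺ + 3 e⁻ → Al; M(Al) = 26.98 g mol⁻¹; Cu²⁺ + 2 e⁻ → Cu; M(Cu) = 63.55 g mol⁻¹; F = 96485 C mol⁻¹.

n(Al) = 51.2 / 26.98 = 1.898 mol.
Since Al³⁺ + 3 e⁻ → Al, n(e⁻) passed = 3 × 1.898 = 5.693 mol.
Cells in series carry the same charge, so the same 5.693 mol of electrons passes through cell 2.
Cu²⁺ + 2 e⁻ → Cu, so n(Cu) = 5.693 / 2 = 2.847 mol.
m(Cu) = 2.847 × 63.55 = 181 g.

181 g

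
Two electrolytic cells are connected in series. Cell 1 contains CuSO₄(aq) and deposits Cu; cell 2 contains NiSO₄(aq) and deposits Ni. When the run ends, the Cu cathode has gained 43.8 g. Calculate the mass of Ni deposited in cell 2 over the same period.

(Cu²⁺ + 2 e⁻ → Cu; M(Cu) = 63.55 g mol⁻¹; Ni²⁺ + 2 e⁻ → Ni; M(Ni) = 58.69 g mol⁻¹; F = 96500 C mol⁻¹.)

n(Cu) = 43.8 / 63.55 = 0.6892 mol.
Since Cu²⁺ + 2 e⁻ → Cu, n(e⁻) passed = 2 × 0.6892 = 1.378 mol.
Cells in series carry the same charge, so the same 1.378 mol of electrons passes through cell 2.
Ni²⁺ + 2 e⁻ → Ni, so n(Ni) = 1.378 / 2 = 0.6892 mol.
m(Ni) = 0.6892 × 58.69 = 40.5 g.

40.5 g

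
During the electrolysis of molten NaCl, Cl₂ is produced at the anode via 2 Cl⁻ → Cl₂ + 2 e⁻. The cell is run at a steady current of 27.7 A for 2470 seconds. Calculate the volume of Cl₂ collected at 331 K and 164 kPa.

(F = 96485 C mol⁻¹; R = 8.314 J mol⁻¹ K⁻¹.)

5.95 L

Q = I·t = 27.70 A × 2470.0 s = 68420 C.
n(e⁻) = Q/F = 68420 / 96485 = 0.7091 mol.
2 electrons are transferred per Cl₂ molecule, so n(Cl₂) = 0.7091 / 2 = 0.3546 mol.
V = nRT/P = (0.3546 × 8.314 × 331) / (164 × 10³ Pa) = 0.00595 m³ = 5.95 L.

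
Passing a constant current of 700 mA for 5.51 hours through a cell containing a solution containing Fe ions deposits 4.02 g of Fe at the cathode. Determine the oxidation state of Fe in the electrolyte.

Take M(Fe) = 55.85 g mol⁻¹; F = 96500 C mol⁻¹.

Q = I·t = 0.7000 A × 19836 s = 13890 C, so n(e⁻) = 13890/96500 = 0.1439 mol.
n(Fe) deposited = 4.02 / 55.85 = 0.07198 mol.
Electrons per atom = n(e⁻)/n(Fe) = 0.1439 / 0.07198 = 2.00 ≈ 2, so the ion is Fe²⁺.

+2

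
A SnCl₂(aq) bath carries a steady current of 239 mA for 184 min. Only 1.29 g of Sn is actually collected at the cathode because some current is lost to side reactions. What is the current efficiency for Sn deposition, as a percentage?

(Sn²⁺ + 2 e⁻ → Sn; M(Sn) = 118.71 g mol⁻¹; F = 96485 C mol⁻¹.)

Q = I·t = 0.2390 × 11040 = 2639 C; n(e⁻) = 2639/96485 = 0.02735 mol.
Theoretical n(Sn) = n(e⁻)/2 = 0.01367 mol, i.e. m_theo = 0.01367 × 118.71 = 1.623 g.
Efficiency = m_actual / m_theo = 1.29 / 1.623 = 79.5 %.

79.5 %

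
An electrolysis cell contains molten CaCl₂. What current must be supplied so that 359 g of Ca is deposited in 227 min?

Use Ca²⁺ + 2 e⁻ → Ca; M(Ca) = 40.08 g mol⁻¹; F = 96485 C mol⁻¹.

n(Ca) = 359 / 40.08 = 8.957 mol.
n(e⁻) = 2 × 8.957 = 17.91 mol.
Q = n(e⁻)·F = 17.91 × 96485 = 1728000 C.
I = Q/t = 1728000 / 13620 s = 127 A.

127 A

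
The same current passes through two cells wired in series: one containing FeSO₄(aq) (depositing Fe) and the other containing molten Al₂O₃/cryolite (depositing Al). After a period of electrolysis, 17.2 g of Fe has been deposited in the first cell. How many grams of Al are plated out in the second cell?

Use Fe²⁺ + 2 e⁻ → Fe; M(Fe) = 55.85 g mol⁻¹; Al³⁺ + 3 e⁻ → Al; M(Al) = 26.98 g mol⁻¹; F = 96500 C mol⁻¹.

5.54 g

n(Fe) = 17.2 / 55.85 = 0.3080 mol.
Since Fe²⁺ + 2 e⁻ → Fe, n(e⁻) passed = 2 × 0.3080 = 0.6159 mol.
Cells in series carry the same charge, so the same 0.6159 mol of electrons passes through cell 2.
Al³⁺ + 3 e⁻ → Al, so n(Al) = 0.6159 / 3 = 0.2053 mol.
m(Al) = 0.2053 × 26.98 = 5.54 g.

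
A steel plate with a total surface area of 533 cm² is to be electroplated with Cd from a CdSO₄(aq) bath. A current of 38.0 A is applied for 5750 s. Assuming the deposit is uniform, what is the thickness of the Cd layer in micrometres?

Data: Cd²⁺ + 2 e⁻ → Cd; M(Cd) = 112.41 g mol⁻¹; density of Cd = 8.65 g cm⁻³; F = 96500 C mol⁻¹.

276 μm

Q = I·t = 38.00 × 5750.0 = 218500 C; n(e⁻) = 2.264 mol.
n(Cd) = n(e⁻)/2 = 1.132 mol, so m = 1.132 × 112.41 = 127.3 g.
Volume = m/ρ = 127.3 / 8.65 = 14.71 cm³.
Thickness = V/A = 14.71 / 533 = 0.0276 cm = 276 μm.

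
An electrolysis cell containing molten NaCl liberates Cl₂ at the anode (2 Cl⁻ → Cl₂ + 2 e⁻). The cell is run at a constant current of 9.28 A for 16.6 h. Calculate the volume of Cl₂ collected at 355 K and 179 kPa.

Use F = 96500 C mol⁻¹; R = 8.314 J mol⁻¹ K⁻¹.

47.4 L

Q = I·t = 9.280 A × 59760 s = 554600 C.
n(e⁻) = Q/F = 554600 / 96500 = 5.747 mol.
2 electrons are transferred per Cl₂ molecule, so n(Cl₂) = 5.747 / 2 = 2.873 mol.
V = nRT/P = (2.873 × 8.314 × 355) / (179 × 10³ Pa) = 0.0474 m³ = 47.4 L.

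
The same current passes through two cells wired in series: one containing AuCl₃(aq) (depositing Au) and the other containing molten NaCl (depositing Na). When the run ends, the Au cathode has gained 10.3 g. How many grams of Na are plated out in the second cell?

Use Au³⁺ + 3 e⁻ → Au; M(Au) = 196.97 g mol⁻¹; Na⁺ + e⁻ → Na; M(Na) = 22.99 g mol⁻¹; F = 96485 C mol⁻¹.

n(Au) = 10.3 / 196.97 = 0.05229 mol.
Since Au³⁺ + 3 e⁻ → Au, n(e⁻) passed = 3 × 0.05229 = 0.1569 mol.
Cells in series carry the same charge, so the same 0.1569 mol of electrons passes through cell 2.
Na⁺ + e⁻ → Na, so n(Na) = 0.1569 / 1 = 0.1569 mol.
m(Na) = 0.1569 × 22.99 = 3.61 g.

3.61 g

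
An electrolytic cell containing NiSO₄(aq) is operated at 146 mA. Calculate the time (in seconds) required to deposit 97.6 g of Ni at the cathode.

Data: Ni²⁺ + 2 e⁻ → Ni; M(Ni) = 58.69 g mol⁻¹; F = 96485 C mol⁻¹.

n(Ni) = m/M = 97.6 / 58.69 = 1.663 mol.
Each Ni atom requires 2 electrons, so n(e⁻) = 2 × 1.663 = 3.326 mol.
Q = n(e⁻)·F = 3.326 × 96485 = 320900 C.
t = Q/I = 320900 / 0.1460 A = 2198000 s.

2.20 × 10⁶ s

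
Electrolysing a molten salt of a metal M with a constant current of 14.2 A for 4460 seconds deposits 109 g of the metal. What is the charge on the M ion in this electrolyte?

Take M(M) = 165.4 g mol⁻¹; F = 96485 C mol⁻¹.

Q = I·t = 14.20 A × 4460.0 s = 63330 C, so n(e⁻) = 63330/96485 = 0.6564 mol.
n(M) deposited = 109 / 165.4 = 0.6590 mol.
Electrons per atom = n(e⁻)/n(M) = 0.6564 / 0.6590 = 0.996 ≈ 1, so the ion is M⁺.

+1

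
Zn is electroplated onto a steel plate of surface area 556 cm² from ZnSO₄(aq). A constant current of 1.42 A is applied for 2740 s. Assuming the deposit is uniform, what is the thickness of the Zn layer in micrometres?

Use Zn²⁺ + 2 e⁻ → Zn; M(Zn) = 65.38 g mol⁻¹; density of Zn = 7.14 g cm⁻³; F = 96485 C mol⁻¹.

3.32 μm

Q = I·t = 1.420 × 2740.0 = 3891 C; n(e⁻) = 0.04033 mol.
n(Zn) = n(e⁻)/2 = 0.02016 mol, so m = 0.02016 × 65.38 = 1.318 g.
Volume = m/ρ = 1.318 / 7.14 = 0.1846 cm³.
Thickness = V/A = 0.1846 / 556 = 3.32 × 10⁻⁴ cm = 3.32 μm.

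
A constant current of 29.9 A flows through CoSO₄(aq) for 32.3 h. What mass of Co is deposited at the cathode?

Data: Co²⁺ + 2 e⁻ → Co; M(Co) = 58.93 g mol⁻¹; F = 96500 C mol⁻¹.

1060 g

Q = I·t = 29.90 A × 116280 s = 3477000 C.
n(e⁻) = Q/F = 3477000 / 96500 = 36.03 mol.
Co²⁺ + 2 e⁻ → Co, so n(Co) = n(e⁻)/2 = 18.01 mol.
m = n·M = 18.01 × 58.93 = 1060 g.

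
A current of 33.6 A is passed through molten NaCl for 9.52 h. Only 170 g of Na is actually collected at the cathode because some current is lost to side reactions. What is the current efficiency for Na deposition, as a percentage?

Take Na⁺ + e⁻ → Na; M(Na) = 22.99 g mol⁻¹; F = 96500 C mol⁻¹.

Q = I·t = 33.60 × 34272 = 1152000 C; n(e⁻) = 1152000/96500 = 11.93 mol.
Theoretical n(Na) = n(e⁻)/1 = 11.93 mol, i.e. m_theo = 11.93 × 22.99 = 274.3 g.
Efficiency = m_actual / m_theo = 170 / 274.3 = 62.0 %.

62.0 %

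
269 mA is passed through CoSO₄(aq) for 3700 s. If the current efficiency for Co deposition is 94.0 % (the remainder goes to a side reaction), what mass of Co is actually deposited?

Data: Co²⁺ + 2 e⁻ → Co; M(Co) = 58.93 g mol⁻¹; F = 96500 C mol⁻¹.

Q = I·t = 0.2690 × 3700.0 = 995.3 C.
n(e⁻) = 995.3/96500 = 0.01031 mol; theoretically n(Co) = 0.01031/2 = 0.005157 mol, m_theo = 0.3039 g.
At 94.0 % efficiency, m_actual = 0.940 × 0.3039 = 0.286 g.

0.286 g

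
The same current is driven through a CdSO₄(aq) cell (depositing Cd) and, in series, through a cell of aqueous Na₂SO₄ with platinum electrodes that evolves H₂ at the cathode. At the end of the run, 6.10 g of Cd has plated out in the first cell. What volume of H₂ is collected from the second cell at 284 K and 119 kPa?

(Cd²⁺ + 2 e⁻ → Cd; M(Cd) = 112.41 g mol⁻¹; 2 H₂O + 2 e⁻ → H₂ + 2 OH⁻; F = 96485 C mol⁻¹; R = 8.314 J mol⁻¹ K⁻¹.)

n(Cd) = 6.10 / 112.41 = 0.05427 mol, so n(e⁻) = 2 × 0.05427 = 0.1085 mol.
The cells are in series, so the same 0.1085 mol of electrons passes through the second cell.
2 H₂O + 2 e⁻ → H₂ + 2 OH⁻ — 2 mol e⁻ per mol H₂, so n(H₂) = 0.1085/2 = 0.05427 mol.
V = nRT/P = (0.05427 × 8.314 × 284) / (119 × 10³) = 0.00108 m³ = 1.08 L.

1.08 L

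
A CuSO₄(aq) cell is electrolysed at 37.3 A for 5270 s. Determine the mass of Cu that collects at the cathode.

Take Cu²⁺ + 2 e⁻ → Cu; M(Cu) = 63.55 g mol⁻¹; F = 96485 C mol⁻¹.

Q = I·t = 37.30 A × 5270.0 s = 196600 C.
n(e⁻) = Q/F = 196600 / 96485 = 2.037 mol.
Cu²⁺ + 2 e⁻ → Cu, so n(Cu) = n(e⁻)/2 = 1.019 mol.
m = n·M = 1.019 × 63.55 = 64.7 g.

64.7 g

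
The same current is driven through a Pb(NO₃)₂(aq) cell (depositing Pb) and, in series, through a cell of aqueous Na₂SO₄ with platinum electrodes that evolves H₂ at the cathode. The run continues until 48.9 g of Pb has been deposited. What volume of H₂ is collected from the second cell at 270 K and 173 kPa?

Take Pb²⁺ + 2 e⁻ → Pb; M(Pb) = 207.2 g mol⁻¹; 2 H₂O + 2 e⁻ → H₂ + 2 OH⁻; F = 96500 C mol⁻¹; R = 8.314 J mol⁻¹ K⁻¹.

3.06 L

n(Pb) = 48.9 / 207.2 = 0.2360 mol, so n(e⁻) = 2 × 0.2360 = 0.4720 mol.
The cells are in series, so the same 0.4720 mol of electrons passes through the second cell.
2 H₂O + 2 e⁻ → H₂ + 2 OH⁻ — 2 mol e⁻ per mol H₂, so n(H₂) = 0.4720/2 = 0.2360 mol.
V = nRT/P = (0.2360 × 8.314 × 270) / (173 × 10³) = 0.00306 m³ = 3.06 L.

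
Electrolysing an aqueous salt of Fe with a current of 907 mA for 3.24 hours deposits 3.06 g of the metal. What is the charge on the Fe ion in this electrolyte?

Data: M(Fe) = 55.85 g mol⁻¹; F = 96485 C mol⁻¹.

Q = I·t = 0.9070 A × 11664 s = 10580 C, so n(e⁻) = 10580/96485 = 0.1096 mol.
n(Fe) deposited = 3.06 / 55.85 = 0.05479 mol.
Electrons per atom = n(e⁻)/n(Fe) = 0.1096 / 0.05479 = 2.00 ≈ 2, so the ion is Fe²⁺.

+2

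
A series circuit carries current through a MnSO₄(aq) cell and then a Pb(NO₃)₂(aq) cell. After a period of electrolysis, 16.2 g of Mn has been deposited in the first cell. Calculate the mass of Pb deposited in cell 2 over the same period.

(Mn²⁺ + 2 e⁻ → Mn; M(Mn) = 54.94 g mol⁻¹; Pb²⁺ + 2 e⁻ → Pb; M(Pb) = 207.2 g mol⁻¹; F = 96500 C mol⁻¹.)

61.1 g

n(Mn) = 16.2 / 54.94 = 0.2949 mol.
Since Mn²⁺ + 2 e⁻ → Mn, n(e⁻) passed = 2 × 0.2949 = 0.5897 mol.
Cells in series carry the same charge, so the same 0.5897 mol of electrons passes through cell 2.
Pb²⁺ + 2 e⁻ → Pb, so n(Pb) = 0.5897 / 2 = 0.2949 mol.
m(Pb) = 0.2949 × 207.2 = 61.1 g.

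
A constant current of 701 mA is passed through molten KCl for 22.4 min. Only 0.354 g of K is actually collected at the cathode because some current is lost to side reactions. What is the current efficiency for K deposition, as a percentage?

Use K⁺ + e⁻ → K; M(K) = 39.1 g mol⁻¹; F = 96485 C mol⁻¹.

Q = I·t = 0.7010 × 1344.0 = 942.1 C; n(e⁻) = 942.1/96485 = 0.009765 mol.
Theoretical n(K) = n(e⁻)/1 = 0.009765 mol, i.e. m_theo = 0.009765 × 39.1 = 0.3818 g.
Efficiency = m_actual / m_theo = 0.354 / 0.3818 = 92.7 %.

92.7 %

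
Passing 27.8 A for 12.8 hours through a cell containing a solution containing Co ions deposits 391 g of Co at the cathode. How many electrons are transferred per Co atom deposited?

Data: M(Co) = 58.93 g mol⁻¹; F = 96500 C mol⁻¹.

Q = I·t = 27.80 A × 46080 s = 1281000 C, so n(e⁻) = 1281000/96500 = 13.27 mol.
n(Co) deposited = 391 / 58.93 = 6.635 mol.
Electrons per atom = n(e⁻)/n(Co) = 13.27 / 6.635 = 2.00 ≈ 2, so the ion is Co²⁺.

2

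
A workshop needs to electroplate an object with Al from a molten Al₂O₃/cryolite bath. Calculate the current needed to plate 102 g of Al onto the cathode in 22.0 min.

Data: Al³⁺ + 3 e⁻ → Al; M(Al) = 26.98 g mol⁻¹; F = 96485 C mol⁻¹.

n(Al) = 102 / 26.98 = 3.781 mol.
n(e⁻) = 3 × 3.781 = 11.34 mol.
Q = n(e⁻)·F = 11.34 × 96485 = 1094000 C.
I = Q/t = 1094000 / 1320.0 s = 829 A.

829 A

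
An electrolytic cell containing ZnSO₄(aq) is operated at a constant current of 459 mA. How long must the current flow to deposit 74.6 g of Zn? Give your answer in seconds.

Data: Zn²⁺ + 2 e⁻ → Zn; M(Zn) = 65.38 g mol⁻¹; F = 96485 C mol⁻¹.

4.80 × 10⁵ s

n(Zn) = m/M = 74.6 / 65.38 = 1.141 mol.
Each Zn atom requires 2 electrons, so n(e⁻) = 2 × 1.141 = 2.282 mol.
Q = n(e⁻)·F = 2.282 × 96485 = 220200 C.
t = Q/I = 220200 / 0.4590 A = 479700 s.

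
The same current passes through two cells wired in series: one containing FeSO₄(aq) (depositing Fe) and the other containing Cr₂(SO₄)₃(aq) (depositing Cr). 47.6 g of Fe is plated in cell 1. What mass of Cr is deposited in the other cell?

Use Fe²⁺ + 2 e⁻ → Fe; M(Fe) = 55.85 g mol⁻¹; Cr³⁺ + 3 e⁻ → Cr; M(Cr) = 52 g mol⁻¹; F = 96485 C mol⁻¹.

29.5 g

n(Fe) = 47.6 / 55.85 = 0.8523 mol.
Since Fe²⁺ + 2 e⁻ → Fe, n(e⁻) passed = 2 × 0.8523 = 1.705 mol.
Cells in series carry the same charge, so the same 1.705 mol of electrons passes through cell 2.
Cr³⁺ + 3 e⁻ → Cr, so n(Cr) = 1.705 / 3 = 0.5682 mol.
m(Cr) = 0.5682 × 52 = 29.5 g.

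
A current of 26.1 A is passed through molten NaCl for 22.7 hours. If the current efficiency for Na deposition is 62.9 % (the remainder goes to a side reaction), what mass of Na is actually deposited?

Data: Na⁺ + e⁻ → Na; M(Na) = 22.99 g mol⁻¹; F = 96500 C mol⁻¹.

Q = I·t = 26.10 × 81720 = 2133000 C.
n(e⁻) = 2133000/96500 = 22.10 mol; theoretically n(Na) = 22.10/1 = 22.10 mol, m_theo = 508.1 g.
At 62.9 % efficiency, m_actual = 0.629 × 508.1 = 320 g.

320 g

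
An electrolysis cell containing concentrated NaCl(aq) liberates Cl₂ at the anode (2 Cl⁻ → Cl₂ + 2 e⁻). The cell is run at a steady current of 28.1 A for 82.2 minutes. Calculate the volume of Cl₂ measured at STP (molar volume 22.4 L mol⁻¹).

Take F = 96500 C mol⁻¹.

16.1 L

Q = I·t = 28.10 A × 4932.0 s = 138600 C.
n(e⁻) = Q/F = 138600 / 96500 = 1.436 mol.
2 electrons are transferred per Cl₂ molecule, so n(Cl₂) = 1.436 / 2 = 0.7181 mol.
V = n × V_m = 0.7181 × 22.4 = 16.1 L.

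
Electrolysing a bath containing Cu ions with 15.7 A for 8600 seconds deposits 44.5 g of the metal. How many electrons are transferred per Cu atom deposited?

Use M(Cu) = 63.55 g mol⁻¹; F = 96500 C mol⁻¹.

2

Q = I·t = 15.70 A × 8600.0 s = 135000 C, so n(e⁻) = 135000/96500 = 1.399 mol.
n(Cu) deposited = 44.5 / 63.55 = 0.7002 mol.
Electrons per atom = n(e⁻)/n(Cu) = 1.399 / 0.7002 = 2.00 ≈ 2, so the ion is Cu²⁺.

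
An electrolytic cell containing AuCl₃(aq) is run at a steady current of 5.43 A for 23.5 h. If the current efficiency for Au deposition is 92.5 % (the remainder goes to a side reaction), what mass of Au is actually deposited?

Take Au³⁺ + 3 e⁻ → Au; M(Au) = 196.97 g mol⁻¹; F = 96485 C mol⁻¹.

Q = I·t = 5.430 × 84600 = 459400 C.
n(e⁻) = 459400/96485 = 4.761 mol; theoretically n(Au) = 4.761/3 = 1.587 mol, m_theo = 312.6 g.
At 92.5 % efficiency, m_actual = 0.925 × 312.6 = 289 g.

289 g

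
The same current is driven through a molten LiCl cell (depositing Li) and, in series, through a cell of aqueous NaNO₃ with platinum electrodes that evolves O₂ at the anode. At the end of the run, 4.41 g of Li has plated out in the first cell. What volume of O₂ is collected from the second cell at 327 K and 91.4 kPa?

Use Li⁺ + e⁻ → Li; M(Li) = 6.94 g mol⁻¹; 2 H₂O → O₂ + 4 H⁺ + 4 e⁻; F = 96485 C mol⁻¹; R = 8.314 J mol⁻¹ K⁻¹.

n(Li) = 4.41 / 6.94 = 0.6354 mol, so n(e⁻) = 1 × 0.6354 = 0.6354 mol.
The cells are in series, so the same 0.6354 mol of electrons passes through the second cell.
2 H₂O → O₂ + 4 H⁺ + 4 e⁻ — 4 mol e⁻ per mol O₂, so n(O₂) = 0.6354/4 = 0.1589 mol.
V = nRT/P = (0.1589 × 8.314 × 327) / (91.4 × 10³) = 0.00473 m³ = 4.73 L.

4.73 L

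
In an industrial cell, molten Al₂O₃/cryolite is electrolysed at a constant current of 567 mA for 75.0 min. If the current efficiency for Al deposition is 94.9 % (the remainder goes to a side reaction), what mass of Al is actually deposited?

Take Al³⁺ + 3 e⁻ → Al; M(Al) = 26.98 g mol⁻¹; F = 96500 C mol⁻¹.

Q = I·t = 0.5670 × 4500.0 = 2551 C.
n(e⁻) = 2551/96500 = 0.02644 mol; theoretically n(Al) = 0.02644/3 = 0.008813 mol, m_theo = 0.2378 g.
At 94.9 % efficiency, m_actual = 0.949 × 0.2378 = 0.226 g.

0.226 g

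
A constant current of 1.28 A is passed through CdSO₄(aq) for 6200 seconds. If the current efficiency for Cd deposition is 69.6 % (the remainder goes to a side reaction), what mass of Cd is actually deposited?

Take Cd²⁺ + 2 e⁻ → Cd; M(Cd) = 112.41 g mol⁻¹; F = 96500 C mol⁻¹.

3.22 g

Q = I·t = 1.280 × 6200.0 = 7936 C.
n(e⁻) = 7936/96500 = 0.08224 mol; theoretically n(Cd) = 0.08224/2 = 0.04112 mol, m_theo = 4.622 g.
At 69.6 % efficiency, m_actual = 0.696 × 4.622 = 3.22 g.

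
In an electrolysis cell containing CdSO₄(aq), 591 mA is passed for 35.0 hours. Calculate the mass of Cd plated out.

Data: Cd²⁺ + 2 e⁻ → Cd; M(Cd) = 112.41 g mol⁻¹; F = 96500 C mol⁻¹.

43.4 g

Q = I·t = 0.5910 A × 126000 s = 74470 C.
n(e⁻) = Q/F = 74470 / 96500 = 0.7717 mol.
Cd²⁺ + 2 e⁻ → Cd, so n(Cd) = n(e⁻)/2 = 0.3858 mol.
m = n·M = 0.3858 × 112.41 = 43.4 g.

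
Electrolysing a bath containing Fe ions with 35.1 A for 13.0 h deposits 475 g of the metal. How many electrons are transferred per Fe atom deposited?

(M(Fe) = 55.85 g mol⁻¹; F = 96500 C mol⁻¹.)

Q = I·t = 35.10 A × 46800 s = 1643000 C, so n(e⁻) = 1643000/96500 = 17.02 mol.
n(Fe) deposited = 475 / 55.85 = 8.505 mol.
Electrons per atom = n(e⁻)/n(Fe) = 17.02 / 8.505 = 2.00 ≈ 2, so the ion is Fe²⁺.

2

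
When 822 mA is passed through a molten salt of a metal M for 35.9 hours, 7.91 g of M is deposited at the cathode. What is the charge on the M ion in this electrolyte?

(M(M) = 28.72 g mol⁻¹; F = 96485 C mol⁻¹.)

+4

Q = I·t = 0.8220 A × 129240 s = 106200 C, so n(e⁻) = 106200/96485 = 1.101 mol.
n(M) deposited = 7.91 / 28.72 = 0.2754 mol.
Electrons per atom = n(e⁻)/n(M) = 1.101 / 0.2754 = 4.00 ≈ 4, so the ion is M⁴⁺.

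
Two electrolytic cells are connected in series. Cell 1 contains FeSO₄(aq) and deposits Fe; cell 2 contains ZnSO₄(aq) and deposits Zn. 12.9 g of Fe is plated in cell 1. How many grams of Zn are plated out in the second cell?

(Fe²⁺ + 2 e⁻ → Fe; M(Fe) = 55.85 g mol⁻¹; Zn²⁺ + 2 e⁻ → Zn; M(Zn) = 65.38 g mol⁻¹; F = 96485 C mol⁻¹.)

15.1 g

n(Fe) = 12.9 / 55.85 = 0.2310 mol.
Since Fe²⁺ + 2 e⁻ → Fe, n(e⁻) passed = 2 × 0.2310 = 0.4620 mol.
Cells in series carry the same charge, so the same 0.4620 mol of electrons passes through cell 2.
Zn²⁺ + 2 e⁻ → Zn, so n(Zn) = 0.4620 / 2 = 0.2310 mol.
m(Zn) = 0.2310 × 65.38 = 15.1 g.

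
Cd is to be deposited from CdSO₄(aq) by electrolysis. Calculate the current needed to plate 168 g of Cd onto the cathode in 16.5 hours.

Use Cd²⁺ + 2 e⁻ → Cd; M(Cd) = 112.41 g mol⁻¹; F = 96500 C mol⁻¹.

n(Cd) = 168 / 112.41 = 1.495 mol.
n(e⁻) = 2 × 1.495 = 2.989 mol.
Q = n(e⁻)·F = 2.989 × 96500 = 288400 C.
I = Q/t = 288400 / 59400 s = 4.86 A.

4.86 A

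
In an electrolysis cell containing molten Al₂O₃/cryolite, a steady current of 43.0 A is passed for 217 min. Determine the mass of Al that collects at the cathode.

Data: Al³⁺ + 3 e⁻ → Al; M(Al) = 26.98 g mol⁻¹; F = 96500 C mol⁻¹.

Q = I·t = 43.00 A × 13020 s = 559900 C.
n(e⁻) = Q/F = 559900 / 96500 = 5.802 mol.
Al³⁺ + 3 e⁻ → Al, so n(Al) = n(e⁻)/3 = 1.934 mol.
m = n·M = 1.934 × 26.98 = 52.2 g.

52.2 g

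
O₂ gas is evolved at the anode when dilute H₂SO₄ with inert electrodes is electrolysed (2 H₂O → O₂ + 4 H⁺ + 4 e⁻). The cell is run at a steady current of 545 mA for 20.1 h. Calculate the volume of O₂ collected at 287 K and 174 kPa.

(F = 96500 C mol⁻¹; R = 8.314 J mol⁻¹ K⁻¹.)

1.40 L

Q = I·t = 0.5450 A × 72360 s = 39440 C.
n(e⁻) = Q/F = 39440 / 96500 = 0.4087 mol.
4 electrons are transferred per O₂ molecule, so n(O₂) = 0.4087 / 4 = 0.1022 mol.
V = nRT/P = (0.1022 × 8.314 × 287) / (174 × 10³ Pa) = 0.00140 m³ = 1.40 L.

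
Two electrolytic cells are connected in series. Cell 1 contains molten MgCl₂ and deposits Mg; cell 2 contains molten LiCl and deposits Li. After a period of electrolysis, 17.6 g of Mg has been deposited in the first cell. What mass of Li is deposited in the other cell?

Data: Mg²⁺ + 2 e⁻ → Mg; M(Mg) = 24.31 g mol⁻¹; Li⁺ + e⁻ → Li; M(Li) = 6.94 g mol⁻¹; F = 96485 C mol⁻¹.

n(Mg) = 17.6 / 24.31 = 0.7240 mol.
Since Mg²⁺ + 2 e⁻ → Mg, n(e⁻) passed = 2 × 0.7240 = 1.448 mol.
Cells in series carry the same charge, so the same 1.448 mol of electrons passes through cell 2.
Li⁺ + e⁻ → Li, so n(Li) = 1.448 / 1 = 1.448 mol.
m(Li) = 1.448 × 6.94 = 10.0 g.

10.0 g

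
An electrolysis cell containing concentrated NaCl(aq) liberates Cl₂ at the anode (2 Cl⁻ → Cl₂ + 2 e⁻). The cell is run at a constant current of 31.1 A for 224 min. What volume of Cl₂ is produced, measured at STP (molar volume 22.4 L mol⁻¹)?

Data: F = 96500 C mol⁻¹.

Q = I·t = 31.10 A × 13440 s = 418000 C.
n(e⁻) = Q/F = 418000 / 96500 = 4.331 mol.
2 electrons are transferred per Cl₂ molecule, so n(Cl₂) = 4.331 / 2 = 2.166 mol.
V = n × V_m = 2.166 × 22.4 = 48.5 L.

48.5 L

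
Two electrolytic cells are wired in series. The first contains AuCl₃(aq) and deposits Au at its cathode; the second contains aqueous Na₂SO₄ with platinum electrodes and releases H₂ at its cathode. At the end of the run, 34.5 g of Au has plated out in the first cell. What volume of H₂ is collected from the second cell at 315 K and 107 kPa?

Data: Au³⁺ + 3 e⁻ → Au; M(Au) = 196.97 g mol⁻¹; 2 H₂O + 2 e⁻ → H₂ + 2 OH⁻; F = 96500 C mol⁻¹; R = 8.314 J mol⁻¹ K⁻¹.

6.43 L

n(Au) = 34.5 / 196.97 = 0.1752 mol, so n(e⁻) = 3 × 0.1752 = 0.5255 mol.
The cells are in series, so the same 0.5255 mol of electrons passes through the second cell.
2 H₂O + 2 e⁻ → H₂ + 2 OH⁻ — 2 mol e⁻ per mol H₂, so n(H₂) = 0.5255/2 = 0.2627 mol.
V = nRT/P = (0.2627 × 8.314 × 315) / (107 × 10³) = 0.00643 m³ = 6.43 L.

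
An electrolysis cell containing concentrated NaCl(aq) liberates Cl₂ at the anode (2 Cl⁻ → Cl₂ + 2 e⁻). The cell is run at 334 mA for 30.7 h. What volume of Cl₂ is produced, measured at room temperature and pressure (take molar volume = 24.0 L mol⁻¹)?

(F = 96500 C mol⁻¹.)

4.59 L

Q = I·t = 0.3340 A × 110520 s = 36910 C.
n(e⁻) = Q/F = 36910 / 96500 = 0.3825 mol.
2 electrons are transferred per Cl₂ molecule, so n(Cl₂) = 0.3825 / 2 = 0.1913 mol.
V = n × V_m = 0.1913 × 24.0 = 4.59 L.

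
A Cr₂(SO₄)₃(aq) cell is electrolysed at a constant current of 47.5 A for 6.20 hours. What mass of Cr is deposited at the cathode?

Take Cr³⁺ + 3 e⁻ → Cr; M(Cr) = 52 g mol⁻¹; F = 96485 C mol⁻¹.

Q = I·t = 47.50 A × 22320 s = 1060000 C.
n(e⁻) = Q/F = 1060000 / 96485 = 10.99 mol.
Cr³⁺ + 3 e⁻ → Cr, so n(Cr) = n(e⁻)/3 = 3.663 mol.
m = n·M = 3.663 × 52 = 190 g.

190 g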